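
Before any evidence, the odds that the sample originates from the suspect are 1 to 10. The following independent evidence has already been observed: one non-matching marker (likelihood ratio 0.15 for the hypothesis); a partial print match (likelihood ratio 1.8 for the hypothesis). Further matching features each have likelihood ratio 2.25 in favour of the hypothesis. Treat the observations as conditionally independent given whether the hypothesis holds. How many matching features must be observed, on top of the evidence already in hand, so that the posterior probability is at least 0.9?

Prior odds = 0.1.
Combined Bayes factor of the evidence already in hand = 0.15 × 1.8 = 0.27.
Odds after that evidence = 0.1 × 0.27 = 0.027.
Target odds = 0.9/0.1 = 9.
Need 2.25ⁿ ≥ 9 ÷ 0.027 = 1000/3.
2.25⁷ = 4782969/16384 falls short of 1000/3 but 2.25⁸ = 43046721/65536 reaches it, so n = 8.

8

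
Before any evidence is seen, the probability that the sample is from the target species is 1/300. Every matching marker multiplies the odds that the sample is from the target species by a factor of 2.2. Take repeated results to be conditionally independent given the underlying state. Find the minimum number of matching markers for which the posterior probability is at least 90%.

11

Prior odds: (1/300) ÷ (299/300) = 1/299.
Likelihood ratio per matching marker = 2.2.
Target odds: 0.9 ÷ 0.1 = 9.
Require 2.2ⁿ ≥ 9 ÷ (1/299) = 2691.
2.2¹⁰ ≈2655.99 falls short of 2691 but 2.2¹¹ ≈5843.18 reaches it, so n = 11.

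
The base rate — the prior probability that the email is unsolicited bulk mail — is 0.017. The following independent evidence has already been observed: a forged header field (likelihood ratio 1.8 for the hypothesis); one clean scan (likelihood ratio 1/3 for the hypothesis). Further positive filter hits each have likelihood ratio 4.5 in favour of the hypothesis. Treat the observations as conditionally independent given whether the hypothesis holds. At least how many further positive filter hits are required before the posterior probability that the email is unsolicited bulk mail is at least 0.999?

8

Prior odds = 0.017/0.983 = 17/983.
Combined Bayes factor of the evidence already in hand = 1.8 × (1/3) = 0.6.
Odds after that evidence = (17/983) × 0.6 = 51/4915.
Target odds = 0.999/0.001 = 999.
Need 4.5ⁿ ≥ 999 ÷ (51/4915) = 1636695/17.
4.5⁷ = 4782969/128 falls short of 1636695/17 but 4.5⁸ = 43046721/256 reaches it, so n = 8.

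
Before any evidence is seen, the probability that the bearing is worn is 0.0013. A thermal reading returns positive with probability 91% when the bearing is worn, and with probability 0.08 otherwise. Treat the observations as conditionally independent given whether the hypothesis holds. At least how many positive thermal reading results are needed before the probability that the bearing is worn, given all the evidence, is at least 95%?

4

Prior odds = 0.0013/0.9987 = 13/9987.
Likelihood ratio of a positive result = 0.91/0.08 = 11.375.
Target posterior odds = 0.95/0.05 = 19.
Need (13/9987) × 11.375ⁿ ≥ 19, i.e. 11.375ⁿ ≥ 189753/13.
11.375³ = 753571/512 falls short of 189753/13 but 11.375⁴ = 68574961/4096 reaches it, so n = 4.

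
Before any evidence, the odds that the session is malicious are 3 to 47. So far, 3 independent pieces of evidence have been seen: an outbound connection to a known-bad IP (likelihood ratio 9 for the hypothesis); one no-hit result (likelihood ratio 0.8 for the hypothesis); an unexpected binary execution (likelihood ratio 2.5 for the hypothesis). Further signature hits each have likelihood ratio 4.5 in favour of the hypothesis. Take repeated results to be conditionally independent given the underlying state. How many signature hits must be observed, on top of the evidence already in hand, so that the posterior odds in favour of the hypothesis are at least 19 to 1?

Prior odds = 3/47.
Combined Bayes factor of the evidence already in hand = 9 × 0.8 × 2.5 = 18.
Odds after that evidence = (3/47) × 18 = 54/47.
Target odds = 19.
Need 4.5ⁿ ≥ 19 ÷ (54/47) = 893/54.
4.5¹ = 4.5 falls short of 893/54 but 4.5² = 20.25 reaches it, so n = 2.

2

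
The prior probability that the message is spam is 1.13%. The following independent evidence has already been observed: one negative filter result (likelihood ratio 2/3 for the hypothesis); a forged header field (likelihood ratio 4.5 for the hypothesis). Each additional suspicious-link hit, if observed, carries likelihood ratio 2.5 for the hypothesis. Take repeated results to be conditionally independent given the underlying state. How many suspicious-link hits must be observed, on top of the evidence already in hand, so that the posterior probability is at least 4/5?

6

Prior odds = 0.0113/0.9887 = 113/9887.
Combined Bayes factor of the evidence already in hand = (2/3) × 4.5 = 3.
Odds after that evidence = (113/9887) × 3 = 339/9887.
Target odds = 0.8/0.2 = 4.
Need 2.5ⁿ ≥ 4 ÷ (339/9887) = 39548/339.
2.5⁵ = 97.65625 falls short of 39548/339 but 2.5⁶ = 244.140625 reaches it, so n = 6.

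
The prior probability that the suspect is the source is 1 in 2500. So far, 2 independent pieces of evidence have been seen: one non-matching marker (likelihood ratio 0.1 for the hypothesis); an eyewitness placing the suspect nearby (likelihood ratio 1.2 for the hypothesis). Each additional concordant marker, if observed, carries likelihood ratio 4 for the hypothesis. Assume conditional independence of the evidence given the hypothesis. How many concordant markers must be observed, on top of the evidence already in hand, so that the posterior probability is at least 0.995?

Prior odds = 0.0004/0.9996 = 1/2499.
Combined Bayes factor of the evidence already in hand = 0.1 × 1.2 = 0.12.
Odds after that evidence = (1/2499) × 0.12 = 1/20825.
Target odds = 0.995/0.005 = 199.
Need 4ⁿ ≥ 199 ÷ (1/20825) = 4144175.
4¹⁰ = 1048576 falls short of 4144175 but 4¹¹ = 4194304 reaches it, so n = 11.

11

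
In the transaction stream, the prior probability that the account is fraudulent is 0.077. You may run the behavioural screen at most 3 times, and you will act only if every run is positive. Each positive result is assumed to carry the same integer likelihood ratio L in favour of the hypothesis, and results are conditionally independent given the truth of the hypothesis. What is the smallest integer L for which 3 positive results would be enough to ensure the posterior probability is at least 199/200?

14

Prior odds = 0.077/0.923 = 77/923.
Target odds = 0.995/0.005 = 199.
Need L³ ≥ 199 ÷ (77/923) = 183677/77.
13³ = 2197 < 183677/77 ≤ 2744 = 14³, so L = 14.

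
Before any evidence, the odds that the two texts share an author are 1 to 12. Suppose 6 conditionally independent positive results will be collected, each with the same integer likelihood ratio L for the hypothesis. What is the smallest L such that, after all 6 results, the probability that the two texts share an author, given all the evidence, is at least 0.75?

2

Prior odds = 1/12.
Target odds = 0.75/0.25 = 3.
Need L⁶ ≥ 3 ÷ (1/12) = 36.
1⁶ = 1 < 36 ≤ 64 = 2⁶, so L = 2.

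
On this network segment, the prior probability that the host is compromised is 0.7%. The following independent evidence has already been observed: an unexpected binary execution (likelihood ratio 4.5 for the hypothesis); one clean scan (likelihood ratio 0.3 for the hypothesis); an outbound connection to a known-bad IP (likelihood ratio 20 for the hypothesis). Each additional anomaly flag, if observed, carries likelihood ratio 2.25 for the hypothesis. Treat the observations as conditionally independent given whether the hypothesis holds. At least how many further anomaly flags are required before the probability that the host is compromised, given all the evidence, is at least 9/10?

Prior odds = 0.007/0.993 = 7/993.
Combined Bayes factor of the evidence already in hand = 4.5 × 0.3 × 20 = 27.
Odds after that evidence = (7/993) × 27 = 63/331.
Target odds = 0.9/0.1 = 9.
Need 2.25ⁿ ≥ 9 ÷ (63/331) = 331/7.
2.25⁴ = 25.62890625 falls short of 331/7 but 2.25⁵ = 59049/1024 reaches it, so n = 5.

5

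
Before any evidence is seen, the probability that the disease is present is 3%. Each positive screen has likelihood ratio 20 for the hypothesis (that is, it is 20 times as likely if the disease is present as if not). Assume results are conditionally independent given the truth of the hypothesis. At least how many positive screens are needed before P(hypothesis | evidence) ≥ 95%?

Prior odds: 0.03 ÷ 0.97 = 3/97.
Likelihood ratio per positive screen = 20.
Target posterior odds = 0.95/0.05 = 19.
Need (3/97) × 20ⁿ ≥ 19, i.e. 20ⁿ ≥ 1843/3.
20² = 400 falls short of 1843/3 but 20³ = 8000 reaches it, so n = 3.

3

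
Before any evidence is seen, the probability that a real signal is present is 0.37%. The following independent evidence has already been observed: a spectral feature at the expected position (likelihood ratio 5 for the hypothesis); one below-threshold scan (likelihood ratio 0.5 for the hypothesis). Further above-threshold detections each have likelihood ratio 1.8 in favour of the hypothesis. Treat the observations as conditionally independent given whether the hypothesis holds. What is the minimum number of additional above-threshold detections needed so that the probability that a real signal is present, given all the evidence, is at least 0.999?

20

Prior odds = 0.0037/0.9963 = 37/9963.
Combined Bayes factor of the evidence already in hand = 5 × 0.5 = 2.5.
Odds after that evidence = (37/9963) × 2.5 = 185/19926.
Target odds = 0.999/0.001 = 999.
Need 1.8ⁿ ≥ 999 ÷ (185/19926) = 107600.4.
1.8¹⁹ ≈70823.5 falls short of 107600.4 but 1.8²⁰ ≈127482 reaches it, so n = 20.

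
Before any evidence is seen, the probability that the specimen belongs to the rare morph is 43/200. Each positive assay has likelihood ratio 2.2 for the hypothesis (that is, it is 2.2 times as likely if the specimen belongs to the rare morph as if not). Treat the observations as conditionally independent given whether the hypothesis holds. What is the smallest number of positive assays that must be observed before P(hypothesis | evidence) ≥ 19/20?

6

Prior odds: 0.215 ÷ 0.785 = 43/157.
Likelihood ratio per positive assay = 2.2.
Target posterior odds = 0.95/0.05 = 19.
Need (43/157) × 2.2ⁿ ≥ 19, i.e. 2.2ⁿ ≥ 2983/43.
2.2⁵ = 51.53632 falls short of 2983/43 but 2.2⁶ = 1771561/15625 reaches it, so n = 6.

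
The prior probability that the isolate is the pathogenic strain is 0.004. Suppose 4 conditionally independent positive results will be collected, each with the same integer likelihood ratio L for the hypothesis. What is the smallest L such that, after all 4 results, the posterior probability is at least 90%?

7

Prior odds = 0.004/0.996 = 1/249.
Target odds = 0.9/0.1 = 9.
Need L⁴ ≥ 9 ÷ (1/249) = 2241.
6⁴ = 1296 < 2241 ≤ 2401 = 7⁴, so L = 7.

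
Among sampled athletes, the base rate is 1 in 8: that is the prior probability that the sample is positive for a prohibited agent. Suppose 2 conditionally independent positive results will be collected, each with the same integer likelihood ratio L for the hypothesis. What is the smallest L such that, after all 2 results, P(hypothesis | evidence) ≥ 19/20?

12

Prior odds = 0.125/0.875 = 1/7.
Target odds = 0.95/0.05 = 19.
Need L² ≥ 19 ÷ (1/7) = 133.
11² = 121 < 133 ≤ 144 = 12², so L = 12.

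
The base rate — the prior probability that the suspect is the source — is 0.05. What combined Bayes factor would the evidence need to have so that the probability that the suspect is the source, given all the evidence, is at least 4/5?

Prior odds = 0.05/0.95 = 1/19.
Target odds = 0.8/0.2 = 4.
Required Bayes factor = 4 ÷ (1/19) = 76.

76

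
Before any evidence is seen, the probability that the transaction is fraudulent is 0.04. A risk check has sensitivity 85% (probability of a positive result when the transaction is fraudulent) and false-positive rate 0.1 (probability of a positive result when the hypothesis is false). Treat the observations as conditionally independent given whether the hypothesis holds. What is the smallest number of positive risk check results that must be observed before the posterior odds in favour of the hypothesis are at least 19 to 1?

Prior odds = 0.04/0.96 = 1/24.
Likelihood ratio of a positive result = 0.85/0.1 = 8.5.
Target odds = 19.
Require 8.5ⁿ ≥ 19 ÷ (1/24) = 456.
8.5² = 72.25 falls short of 456 but 8.5³ = 614.125 reaches it, so n = 3.

3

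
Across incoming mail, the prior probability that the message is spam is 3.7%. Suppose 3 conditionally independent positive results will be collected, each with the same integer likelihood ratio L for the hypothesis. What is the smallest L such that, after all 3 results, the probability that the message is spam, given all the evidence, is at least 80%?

Prior odds = 0.037/0.963 = 37/963.
Target odds = 0.8/0.2 = 4.
Need L³ ≥ 4 ÷ (37/963) = 3852/37.
4³ = 64 < 3852/37 ≤ 125 = 5³, so L = 5.

5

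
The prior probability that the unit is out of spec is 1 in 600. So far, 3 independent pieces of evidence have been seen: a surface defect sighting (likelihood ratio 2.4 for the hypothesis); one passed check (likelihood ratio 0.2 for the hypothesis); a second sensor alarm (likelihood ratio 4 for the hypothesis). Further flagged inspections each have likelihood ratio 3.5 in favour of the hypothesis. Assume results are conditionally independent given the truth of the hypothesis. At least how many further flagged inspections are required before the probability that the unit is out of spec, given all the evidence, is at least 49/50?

8

Prior odds = (1/600)/(599/600) = 1/599.
Combined Bayes factor of the evidence already in hand = 2.4 × 0.2 × 4 = 1.92.
Odds after that evidence = (1/599) × 1.92 = 48/14975.
Target odds = 0.98/0.02 = 49.
Need 3.5ⁿ ≥ 49 ÷ (48/14975) = 733775/48.
3.5⁷ = 823543/128 falls short of 733775/48 but 3.5⁸ = 5764801/256 reaches it, so n = 8.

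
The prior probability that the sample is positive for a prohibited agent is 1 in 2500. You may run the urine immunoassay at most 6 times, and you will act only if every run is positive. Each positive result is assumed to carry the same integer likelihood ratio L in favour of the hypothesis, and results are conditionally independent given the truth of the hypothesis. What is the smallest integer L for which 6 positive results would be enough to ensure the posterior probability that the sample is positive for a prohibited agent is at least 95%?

7

Prior odds = 0.0004/0.9996 = 1/2499.
Target odds = 0.95/0.05 = 19.
Need L⁶ ≥ 19 ÷ (1/2499) = 47481.
6⁶ = 46656 < 47481 ≤ 117649 = 7⁶, so L = 7.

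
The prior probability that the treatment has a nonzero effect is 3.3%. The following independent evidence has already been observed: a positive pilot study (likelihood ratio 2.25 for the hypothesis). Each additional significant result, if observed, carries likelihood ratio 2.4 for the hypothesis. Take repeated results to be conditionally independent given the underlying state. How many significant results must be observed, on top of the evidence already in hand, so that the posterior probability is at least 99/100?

9

Prior odds = 0.033/0.967 = 33/967.
Bayes factor of the evidence already in hand = 2.25.
Odds after that evidence = (33/967) × 2.25 = 297/3868.
Target odds = 0.99/0.01 = 99.
Need 2.4ⁿ ≥ 99 ÷ (297/3868) = 3868/3.
2.4⁸ = 429981696/390625 falls short of 3868/3 but 2.4⁹ ≈2641.81 reaches it, so n = 9.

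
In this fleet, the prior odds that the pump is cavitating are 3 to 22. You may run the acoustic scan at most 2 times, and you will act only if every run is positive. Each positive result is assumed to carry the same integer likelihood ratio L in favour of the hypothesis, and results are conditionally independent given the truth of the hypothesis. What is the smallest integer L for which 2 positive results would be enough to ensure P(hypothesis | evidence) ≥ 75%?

Prior odds = 3/22.
Target odds = 0.75/0.25 = 3.
Need L² ≥ 3 ÷ (3/22) = 22.
4² = 16 < 22 ≤ 25 = 5², so L = 5.

5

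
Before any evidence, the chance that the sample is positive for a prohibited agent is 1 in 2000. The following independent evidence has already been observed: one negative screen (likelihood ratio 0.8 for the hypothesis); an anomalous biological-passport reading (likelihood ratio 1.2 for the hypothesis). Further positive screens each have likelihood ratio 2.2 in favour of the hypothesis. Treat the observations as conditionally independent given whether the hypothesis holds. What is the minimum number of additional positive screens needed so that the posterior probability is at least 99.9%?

19

Prior odds = 0.0005/0.9995 = 1/1999.
Combined Bayes factor of the evidence already in hand = 0.8 × 1.2 = 0.96.
Odds after that evidence = (1/1999) × 0.96 = 24/49975.
Target odds = 0.999/0.001 = 999.
Need 2.2ⁿ ≥ 999 ÷ (24/49975) = 2080209.375.
2.2¹⁸ ≈1.4575e+06 falls short of 2080209.375 but 2.2¹⁹ ≈3.2065e+06 reaches it, so n = 19.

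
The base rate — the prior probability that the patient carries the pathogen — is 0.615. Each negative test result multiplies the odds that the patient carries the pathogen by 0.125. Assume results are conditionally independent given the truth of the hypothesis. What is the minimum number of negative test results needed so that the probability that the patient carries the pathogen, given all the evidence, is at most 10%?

Prior odds: 0.615 ÷ 0.385 = 123/77.
Likelihood ratio per negative test result = 0.125.
Target odds: 0.1 ÷ 0.9 = 1/9.
Require 0.125ⁿ ≤ 1/9 ÷ (123/77) = 77/1107.
0.125¹ = 0.125 is still above 77/1107 but 0.125² = 0.015625 is at or below it, so n = 2.

2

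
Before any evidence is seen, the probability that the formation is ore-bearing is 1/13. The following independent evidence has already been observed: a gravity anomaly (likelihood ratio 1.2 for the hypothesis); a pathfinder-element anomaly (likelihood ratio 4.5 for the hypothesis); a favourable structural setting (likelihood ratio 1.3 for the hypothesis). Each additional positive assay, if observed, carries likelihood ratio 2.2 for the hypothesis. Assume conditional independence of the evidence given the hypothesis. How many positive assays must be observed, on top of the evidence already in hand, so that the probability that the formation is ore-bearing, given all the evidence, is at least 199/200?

Prior odds = (1/13)/(12/13) = 1/12.
Combined Bayes factor of the evidence already in hand = 1.2 × 4.5 × 1.3 = 7.02.
Odds after that evidence = (1/12) × 7.02 = 0.585.
Target odds = 0.995/0.005 = 199.
Need 2.2ⁿ ≥ 199 ÷ 0.585 = 39800/117.
2.2⁷ = 19487171/78125 falls short of 39800/117 but 2.2⁸ = 214358881/390625 reaches it, so n = 8.

8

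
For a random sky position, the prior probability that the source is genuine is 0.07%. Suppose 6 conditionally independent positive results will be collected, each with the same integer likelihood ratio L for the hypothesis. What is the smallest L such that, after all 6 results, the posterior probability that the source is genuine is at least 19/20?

Prior odds = 0.0007/0.9993 = 7/9993.
Target odds = 0.95/0.05 = 19.
Need L⁶ ≥ 19 ÷ (7/9993) = 189867/7.
5⁶ = 15625 < 189867/7 ≤ 46656 = 6⁶, so L = 6.

6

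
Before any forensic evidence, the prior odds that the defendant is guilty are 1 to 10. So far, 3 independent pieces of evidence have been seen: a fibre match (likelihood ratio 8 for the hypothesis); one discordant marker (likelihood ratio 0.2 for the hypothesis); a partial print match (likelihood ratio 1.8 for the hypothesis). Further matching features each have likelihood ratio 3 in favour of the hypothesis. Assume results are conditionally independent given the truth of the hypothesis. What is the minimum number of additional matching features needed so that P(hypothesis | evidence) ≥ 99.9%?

Prior odds = 0.1.
Combined Bayes factor of the evidence already in hand = 8 × 0.2 × 1.8 = 2.88.
Odds after that evidence = 0.1 × 2.88 = 0.288.
Target odds = 0.999/0.001 = 999.
Need 3ⁿ ≥ 999 ÷ 0.288 = 3468.75.
3⁷ = 2187 falls short of 3468.75 but 3⁸ = 6561 reaches it, so n = 8.

8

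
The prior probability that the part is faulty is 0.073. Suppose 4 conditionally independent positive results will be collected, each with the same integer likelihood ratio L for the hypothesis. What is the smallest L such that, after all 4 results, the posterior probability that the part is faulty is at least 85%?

3

Prior odds = 0.073/0.927 = 73/927.
Target odds = 0.85/0.15 = 17/3.
Need L⁴ ≥ 17/3 ÷ (73/927) = 5253/73.
2⁴ = 16 < 5253/73 ≤ 81 = 3⁴, so L = 3.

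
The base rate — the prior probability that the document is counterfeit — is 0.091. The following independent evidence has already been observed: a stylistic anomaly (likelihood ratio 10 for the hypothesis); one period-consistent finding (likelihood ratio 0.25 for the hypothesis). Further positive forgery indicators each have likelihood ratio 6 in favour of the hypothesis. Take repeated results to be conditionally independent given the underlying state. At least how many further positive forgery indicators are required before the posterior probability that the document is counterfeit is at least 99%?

Prior odds = 0.091/0.909 = 91/909.
Combined Bayes factor of the evidence already in hand = 10 × 0.25 = 2.5.
Odds after that evidence = (91/909) × 2.5 = 455/1818.
Target odds = 0.99/0.01 = 99.
Need 6ⁿ ≥ 99 ÷ (455/1818) = 179982/455.
6³ = 216 falls short of 179982/455 but 6⁴ = 1296 reaches it, so n = 4.

4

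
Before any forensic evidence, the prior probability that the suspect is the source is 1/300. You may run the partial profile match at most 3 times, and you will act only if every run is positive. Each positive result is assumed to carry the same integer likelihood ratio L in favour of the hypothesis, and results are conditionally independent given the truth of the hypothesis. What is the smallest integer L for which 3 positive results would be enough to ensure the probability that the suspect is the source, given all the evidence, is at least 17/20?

Prior odds = (1/300)/(299/300) = 1/299.
Target odds = 0.85/0.15 = 17/3.
Need L³ ≥ 17/3 ÷ (1/299) = 5083/3.
11³ = 1331 < 5083/3 ≤ 1728 = 12³, so L = 12.

12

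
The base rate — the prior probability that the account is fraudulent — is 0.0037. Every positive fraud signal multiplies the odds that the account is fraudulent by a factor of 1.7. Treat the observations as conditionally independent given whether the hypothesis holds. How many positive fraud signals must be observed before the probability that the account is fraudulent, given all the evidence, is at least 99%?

20

Prior odds: 0.0037 ÷ 0.9963 = 37/9963.
Likelihood ratio per positive fraud signal = 1.7.
Target posterior odds = 0.99/0.01 = 99.
Require 1.7ⁿ ≥ 99 ÷ (37/9963) = 986337/37.
1.7¹⁹ ≈23907.2 falls short of 986337/37 but 1.7²⁰ ≈40642.3 reaches it, so n = 20.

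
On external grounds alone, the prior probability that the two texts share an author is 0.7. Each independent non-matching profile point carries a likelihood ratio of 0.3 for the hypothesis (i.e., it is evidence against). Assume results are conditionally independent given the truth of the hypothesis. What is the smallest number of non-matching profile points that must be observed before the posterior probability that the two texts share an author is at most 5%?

4

Prior odds: 0.7 ÷ 0.3 = 7/3.
Likelihood ratio per non-matching profile point = 0.3.
Target odds: 0.05 ÷ 0.95 = 1/19.
Need (7/3) × 0.3ⁿ ≤ 1/19, i.e. 0.3ⁿ ≤ 3/133.
0.3³ = 0.027 is still above 3/133 but 0.3⁴ = 0.0081 is at or below it, so n = 4.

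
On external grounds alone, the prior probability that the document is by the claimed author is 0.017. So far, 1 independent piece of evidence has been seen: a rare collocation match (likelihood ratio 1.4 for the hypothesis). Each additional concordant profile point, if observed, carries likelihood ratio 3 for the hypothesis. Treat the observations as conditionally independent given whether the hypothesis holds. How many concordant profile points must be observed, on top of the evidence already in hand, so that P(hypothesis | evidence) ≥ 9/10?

6

Prior odds = 0.017/0.983 = 17/983.
Bayes factor of the evidence already in hand = 1.4.
Odds after that evidence = (17/983) × 1.4 = 119/4915.
Target odds = 0.9/0.1 = 9.
Need 3ⁿ ≥ 9 ÷ (119/4915) = 44235/119.
3⁵ = 243 falls short of 44235/119 but 3⁶ = 729 reaches it, so n = 6.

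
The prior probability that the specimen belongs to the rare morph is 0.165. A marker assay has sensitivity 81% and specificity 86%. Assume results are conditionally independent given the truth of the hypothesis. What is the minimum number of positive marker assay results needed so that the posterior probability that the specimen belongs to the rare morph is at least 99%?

Prior odds = 0.165/0.835 = 33/167.
False-positive rate = 1 − 0.86 = 0.14; likelihood ratio of a positive = 0.81/0.14 = 81/14.
Target odds: 0.99 ÷ 0.01 = 99.
Require (81/14)ⁿ ≥ 99 ÷ (33/167) = 501.
(81/14)³ = 531441/2744 falls short of 501 but (81/14)⁴ = 43046721/38416 reaches it, so n = 4.

4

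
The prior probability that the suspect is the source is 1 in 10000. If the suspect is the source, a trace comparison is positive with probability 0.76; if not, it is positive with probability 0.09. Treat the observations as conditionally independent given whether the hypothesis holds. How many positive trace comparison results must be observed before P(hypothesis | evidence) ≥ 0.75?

5

Prior odds: 0.0001 ÷ 0.9999 = 1/9999.
Likelihood ratio of a positive = 0.76/0.09 = 76/9.
Target posterior odds = 0.75/0.25 = 3.
Require (76/9)ⁿ ≥ 3 ÷ (1/9999) = 29997.
(76/9)⁴ = 33362176/6561 falls short of 29997 but (76/9)⁵ ≈42939.3 reaches it, so n = 5.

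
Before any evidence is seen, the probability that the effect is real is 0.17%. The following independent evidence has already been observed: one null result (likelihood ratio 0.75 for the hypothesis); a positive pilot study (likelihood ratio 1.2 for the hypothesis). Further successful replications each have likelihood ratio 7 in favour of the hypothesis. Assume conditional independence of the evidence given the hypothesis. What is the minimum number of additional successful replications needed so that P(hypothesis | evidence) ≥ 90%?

Prior odds = 0.0017/0.9983 = 17/9983.
Combined Bayes factor of the evidence already in hand = 0.75 × 1.2 = 0.9.
Odds after that evidence = (17/9983) × 0.9 = 153/99830.
Target odds = 0.9/0.1 = 9.
Need 7ⁿ ≥ 9 ÷ (153/99830) = 99830/17.
7⁴ = 2401 falls short of 99830/17 but 7⁵ = 16807 reaches it, so n = 5.

5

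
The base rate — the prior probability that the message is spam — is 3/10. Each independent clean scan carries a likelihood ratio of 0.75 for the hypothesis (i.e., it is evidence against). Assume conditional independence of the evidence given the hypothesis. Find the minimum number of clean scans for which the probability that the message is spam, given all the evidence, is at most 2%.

11

Prior odds = 0.3/0.7 = 3/7.
Likelihood ratio per clean scan = 0.75.
Target odds: 0.02 ÷ 0.98 = 1/49.
Require 0.75ⁿ ≤ 1/49 ÷ (3/7) = 1/21.
0.75¹⁰ = 59049/1048576 is still above 1/21 but 0.75¹¹ = 177147/4194304 is at or below it, so n = 11.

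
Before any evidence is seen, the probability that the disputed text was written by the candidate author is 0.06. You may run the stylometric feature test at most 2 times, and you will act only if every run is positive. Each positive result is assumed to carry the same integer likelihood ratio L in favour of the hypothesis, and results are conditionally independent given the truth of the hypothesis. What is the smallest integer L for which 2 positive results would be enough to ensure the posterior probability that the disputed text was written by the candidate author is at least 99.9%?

Prior odds = 0.06/0.94 = 3/47.
Target odds = 0.999/0.001 = 999.
Need L² ≥ 999 ÷ (3/47) = 15651.
125² = 15625 < 15651 ≤ 15876 = 126², so L = 126.

126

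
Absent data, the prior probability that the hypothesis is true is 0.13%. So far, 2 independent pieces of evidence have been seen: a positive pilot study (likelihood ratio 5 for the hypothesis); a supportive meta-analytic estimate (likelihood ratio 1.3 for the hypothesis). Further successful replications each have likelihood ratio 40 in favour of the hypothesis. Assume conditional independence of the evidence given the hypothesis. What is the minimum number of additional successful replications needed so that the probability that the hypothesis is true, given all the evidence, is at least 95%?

3

Prior odds = 0.0013/0.9987 = 13/9987.
Combined Bayes factor of the evidence already in hand = 5 × 1.3 = 6.5.
Odds after that evidence = (13/9987) × 6.5 = 169/19974.
Target odds = 0.95/0.05 = 19.
Need 40ⁿ ≥ 19 ÷ (169/19974) = 379506/169.
40² = 1600 falls short of 379506/169 but 40³ = 64000 reaches it, so n = 3.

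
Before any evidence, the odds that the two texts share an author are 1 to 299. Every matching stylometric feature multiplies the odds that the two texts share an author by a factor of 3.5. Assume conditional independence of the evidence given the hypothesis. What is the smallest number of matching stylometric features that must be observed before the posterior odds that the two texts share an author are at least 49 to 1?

Prior odds = 1/299.
Likelihood ratio per matching stylometric feature = 3.5.
Target odds = 49.
Need (1/299) × 3.5ⁿ ≥ 49, i.e. 3.5ⁿ ≥ 14651.
3.5⁷ = 823543/128 falls short of 14651 but 3.5⁸ = 5764801/256 reaches it, so n = 8.

8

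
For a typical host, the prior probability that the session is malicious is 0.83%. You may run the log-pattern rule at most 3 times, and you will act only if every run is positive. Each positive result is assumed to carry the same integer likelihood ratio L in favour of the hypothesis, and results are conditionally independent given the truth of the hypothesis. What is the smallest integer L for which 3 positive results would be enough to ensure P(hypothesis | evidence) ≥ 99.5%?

Prior odds = 0.0083/0.9917 = 83/9917.
Target odds = 0.995/0.005 = 199.
Need L³ ≥ 199 ÷ (83/9917) = 1973483/83.
28³ = 21952 < 1973483/83 ≤ 24389 = 29³, so L = 29.

29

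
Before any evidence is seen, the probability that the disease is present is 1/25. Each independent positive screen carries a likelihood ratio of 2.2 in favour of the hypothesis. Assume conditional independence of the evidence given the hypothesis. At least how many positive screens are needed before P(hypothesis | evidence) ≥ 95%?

Prior odds = 0.04/0.96 = 1/24.
Likelihood ratio per positive screen = 2.2.
Target posterior odds = 0.95/0.05 = 19.
Need (1/24) × 2.2ⁿ ≥ 19, i.e. 2.2ⁿ ≥ 456.
2.2⁷ = 19487171/78125 falls short of 456 but 2.2⁸ = 214358881/390625 reaches it, so n = 8.

8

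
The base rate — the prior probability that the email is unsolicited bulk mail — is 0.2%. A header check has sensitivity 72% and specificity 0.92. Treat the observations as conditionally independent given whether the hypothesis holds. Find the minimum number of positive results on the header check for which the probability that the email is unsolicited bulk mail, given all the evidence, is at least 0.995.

Prior odds: 0.002 ÷ 0.998 = 1/499.
False-positive rate = 1 − 0.92 = 0.08; likelihood ratio of a positive = 0.72/0.08 = 9.
Target posterior odds = 0.995/0.005 = 199.
Need (1/499) × 9ⁿ ≥ 199, i.e. 9ⁿ ≥ 99301.
9⁵ = 59049 falls short of 99301 but 9⁶ = 531441 reaches it, so n = 6.

6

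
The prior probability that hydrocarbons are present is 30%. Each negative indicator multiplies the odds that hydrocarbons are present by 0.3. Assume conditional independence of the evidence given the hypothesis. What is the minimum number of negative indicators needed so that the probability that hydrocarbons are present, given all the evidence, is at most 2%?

3

Prior odds: 0.3 ÷ 0.7 = 3/7.
Likelihood ratio per negative indicator = 0.3.
Target odds: 0.02 ÷ 0.98 = 1/49.
Require 0.3ⁿ ≤ 1/49 ÷ (3/7) = 1/21.
0.3² = 0.09 is still above 1/21 but 0.3³ = 0.027 is at or below it, so n = 3.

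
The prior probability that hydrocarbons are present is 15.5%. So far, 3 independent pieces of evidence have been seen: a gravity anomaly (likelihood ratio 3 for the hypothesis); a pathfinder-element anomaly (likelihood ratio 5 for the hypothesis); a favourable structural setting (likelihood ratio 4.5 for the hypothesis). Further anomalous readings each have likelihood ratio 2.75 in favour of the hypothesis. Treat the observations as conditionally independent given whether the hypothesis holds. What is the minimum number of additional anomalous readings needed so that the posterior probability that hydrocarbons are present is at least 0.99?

Prior odds = 0.155/0.845 = 31/169.
Combined Bayes factor of the evidence already in hand = 3 × 5 × 4.5 = 67.5.
Odds after that evidence = (31/169) × 67.5 = 4185/338.
Target odds = 0.99/0.01 = 99.
Need 2.75ⁿ ≥ 99 ÷ (4185/338) = 3718/465.
2.75² = 7.5625 falls short of 3718/465 but 2.75³ = 20.796875 reaches it, so n = 3.

3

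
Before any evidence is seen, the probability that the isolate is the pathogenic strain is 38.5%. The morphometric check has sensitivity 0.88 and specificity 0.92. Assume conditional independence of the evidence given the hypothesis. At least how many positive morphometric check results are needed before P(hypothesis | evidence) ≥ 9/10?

Prior odds = 0.385/0.615 = 77/123.
False-positive rate = 1 − 0.92 = 0.08; likelihood ratio of a positive = 0.88/0.08 = 11.
Target odds: 0.9 ÷ 0.1 = 9.
Require 11ⁿ ≥ 9 ÷ (77/123) = 1107/77.
11¹ = 11 falls short of 1107/77 but 11² = 121 reaches it, so n = 2.

2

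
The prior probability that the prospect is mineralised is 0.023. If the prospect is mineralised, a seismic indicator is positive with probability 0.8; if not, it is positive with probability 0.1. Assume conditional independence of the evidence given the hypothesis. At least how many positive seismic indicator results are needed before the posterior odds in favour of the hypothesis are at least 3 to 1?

3

Prior odds: 0.023 ÷ 0.977 = 23/977.
Likelihood ratio of a positive = 0.8/0.1 = 8.
Target odds = 3.
Need (23/977) × 8ⁿ ≥ 3, i.e. 8ⁿ ≥ 2931/23.
8² = 64 falls short of 2931/23 but 8³ = 512 reaches it, so n = 3.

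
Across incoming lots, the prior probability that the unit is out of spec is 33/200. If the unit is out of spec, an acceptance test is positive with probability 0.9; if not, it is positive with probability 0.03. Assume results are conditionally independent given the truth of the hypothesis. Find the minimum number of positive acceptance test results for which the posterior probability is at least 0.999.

Prior odds = 0.165/0.835 = 33/167.
Likelihood ratio of a positive = 0.9/0.03 = 30.
Target odds: 0.999 ÷ 0.001 = 999.
Require 30ⁿ ≥ 999 ÷ (33/167) = 55611/11.
30² = 900 falls short of 55611/11 but 30³ = 27000 reaches it, so n = 3.

3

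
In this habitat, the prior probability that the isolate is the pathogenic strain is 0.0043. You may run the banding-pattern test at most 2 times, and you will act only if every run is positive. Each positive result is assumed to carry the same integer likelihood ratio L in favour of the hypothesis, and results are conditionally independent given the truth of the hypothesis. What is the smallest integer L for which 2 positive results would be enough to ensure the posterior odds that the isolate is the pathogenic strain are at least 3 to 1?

27

Prior odds = 0.0043/0.9957 = 43/9957.
Target odds = 3.
Need L² ≥ 3 ÷ (43/9957) = 29871/43.
26² = 676 < 29871/43 ≤ 729 = 27², so L = 27.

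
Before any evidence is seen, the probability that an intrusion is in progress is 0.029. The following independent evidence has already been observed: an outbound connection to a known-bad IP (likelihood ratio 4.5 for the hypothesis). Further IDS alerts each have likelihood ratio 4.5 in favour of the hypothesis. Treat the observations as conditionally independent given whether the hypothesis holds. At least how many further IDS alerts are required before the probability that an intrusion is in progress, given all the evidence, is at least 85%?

Prior odds = 0.029/0.971 = 29/971.
Bayes factor of the evidence already in hand = 4.5.
Odds after that evidence = (29/971) × 4.5 = 261/1942.
Target odds = 0.85/0.15 = 17/3.
Need 4.5ⁿ ≥ 17/3 ÷ (261/1942) = 33014/783.
4.5² = 20.25 falls short of 33014/783 but 4.5³ = 91.125 reaches it, so n = 3.

3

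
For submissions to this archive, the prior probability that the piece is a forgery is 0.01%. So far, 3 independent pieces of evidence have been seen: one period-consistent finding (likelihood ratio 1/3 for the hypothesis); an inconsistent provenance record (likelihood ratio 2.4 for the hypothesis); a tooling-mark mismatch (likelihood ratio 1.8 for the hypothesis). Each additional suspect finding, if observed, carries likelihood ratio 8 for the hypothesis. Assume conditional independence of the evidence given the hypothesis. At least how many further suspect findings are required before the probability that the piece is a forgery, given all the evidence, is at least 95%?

6

Prior odds = 0.0001/0.9999 = 1/9999.
Combined Bayes factor of the evidence already in hand = (1/3) × 2.4 × 1.8 = 1.44.
Odds after that evidence = (1/9999) × 1.44 = 4/27775.
Target odds = 0.95/0.05 = 19.
Need 8ⁿ ≥ 19 ÷ (4/27775) = 131931.25.
8⁵ = 32768 falls short of 131931.25 but 8⁶ = 262144 reaches it, so n = 6.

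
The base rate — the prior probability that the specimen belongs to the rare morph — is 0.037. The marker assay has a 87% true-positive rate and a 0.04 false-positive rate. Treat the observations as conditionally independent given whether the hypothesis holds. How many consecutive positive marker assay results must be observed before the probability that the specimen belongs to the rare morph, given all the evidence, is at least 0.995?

3

Prior odds: 0.037 ÷ 0.963 = 37/963.
Likelihood ratio of a positive result = 0.87/0.04 = 21.75.
Target odds: 0.995 ÷ 0.005 = 199.
Require 21.75ⁿ ≥ 199 ÷ (37/963) = 191637/37.
21.75² = 473.0625 falls short of 191637/37 but 21.75³ = 658503/64 reaches it, so n = 3.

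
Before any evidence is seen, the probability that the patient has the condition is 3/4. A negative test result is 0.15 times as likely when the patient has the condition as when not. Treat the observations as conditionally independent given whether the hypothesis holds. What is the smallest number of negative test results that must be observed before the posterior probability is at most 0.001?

5

Prior odds = 0.75/0.25 = 3.
Likelihood ratio per negative test result = 0.15.
Target odds: 0.001 ÷ 0.999 = 1/999.
Require 0.15ⁿ ≤ 1/999 ÷ 3 = 1/2997.
0.15⁴ = 81/160000 is still above 1/2997 but 0.15⁵ = 243/3200000 is at or below it, so n = 5.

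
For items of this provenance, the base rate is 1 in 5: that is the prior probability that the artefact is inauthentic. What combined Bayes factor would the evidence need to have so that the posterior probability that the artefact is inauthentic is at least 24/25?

Prior odds = 0.2/0.8 = 0.25.
Target odds = 0.96/0.04 = 24.
Required Bayes factor = 24 ÷ 0.25 = 96.

96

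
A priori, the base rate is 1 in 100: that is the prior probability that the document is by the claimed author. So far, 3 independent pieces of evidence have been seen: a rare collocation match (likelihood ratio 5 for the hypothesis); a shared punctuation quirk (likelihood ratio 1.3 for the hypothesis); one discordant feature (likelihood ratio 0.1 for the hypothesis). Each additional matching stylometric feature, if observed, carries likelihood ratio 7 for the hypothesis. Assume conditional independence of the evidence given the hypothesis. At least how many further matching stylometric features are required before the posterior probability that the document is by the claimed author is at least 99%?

5

Prior odds = 0.01/0.99 = 1/99.
Combined Bayes factor of the evidence already in hand = 5 × 1.3 × 0.1 = 0.65.
Odds after that evidence = (1/99) × 0.65 = 13/1980.
Target odds = 0.99/0.01 = 99.
Need 7ⁿ ≥ 99 ÷ (13/1980) = 196020/13.
7⁴ = 2401 falls short of 196020/13 but 7⁵ = 16807 reaches it, so n = 5.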